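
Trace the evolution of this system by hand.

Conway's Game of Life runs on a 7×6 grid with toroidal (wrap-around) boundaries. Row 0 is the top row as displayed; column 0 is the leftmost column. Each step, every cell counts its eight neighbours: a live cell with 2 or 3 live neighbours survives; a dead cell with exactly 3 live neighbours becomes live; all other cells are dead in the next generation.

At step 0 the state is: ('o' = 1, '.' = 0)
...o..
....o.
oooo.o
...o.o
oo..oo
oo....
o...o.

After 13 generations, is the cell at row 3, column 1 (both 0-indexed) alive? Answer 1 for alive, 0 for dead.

k=0  ...o..
....o.
oooo.o
...o.o
oo..oo
oo....
o...o.
k=1  ...ooo
oo..oo
oooo.o
...o..
.oo.o.
....o.
oo...o
k=2  ..oo..
......
...o..
.....o
..o.o.
..ooo.
o..o..
k=3  ..oo..
..oo..
......
...oo.
..o.oo
.oo.oo
.o....
k=4  .o.o..
..oo..
..o.o.
...ooo
ooo...
.oo.oo
oo..o.
k=5  oo.oo.
.o..o.
..o..o
o...oo
......
....o.
....o.
k=6  ooooo.
.o..o.
.o.o..
o...oo
....o.
......
....o.
k=7  ooo.o.
....oo
.ooo..
o..ooo
....o.
......
.oo.oo
k=8  ..o...
....oo
.oo...
oo...o
...oo.
...ooo
..o.oo
k=9  ......
.ooo..
.oo.o.
oo.ooo
..oo..
..o...
..o..o
k=10  .o.o..
.o.o..
......
o....o
o....o
.oo...
......
k=11  ......
......
o.....
o....o
.....o
oo....
.o....
k=12  ......
......
o....o
o....o
.o...o
oo....
oo....
k=13  ......
......
o....o
.o..o.
.o...o
..o..o
oo....

1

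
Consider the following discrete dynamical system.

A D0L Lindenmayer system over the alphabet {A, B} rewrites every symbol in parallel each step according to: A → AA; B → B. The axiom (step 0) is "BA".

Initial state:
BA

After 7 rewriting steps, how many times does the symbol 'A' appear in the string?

0) BA
1) BAA
2) BAAAA
3) BAAAAAAAA
4) BAAAAAAAAAAAAAAAA
5) BAAAAAAAAAAAAAAAAAAAAAAAAAAAAAAAA
6) BAAAAAAAAAAAAAAAAAAAAAAAAAAAAAAAAAAAAAAAAAAAAAAAAAAAAAAAAAAAAAAAA
7) BAAAAAAAAAAAAAAAAAAAAAAAAAAAAAAAAAAAAAAAAAAAAAAAAAAAAAAAAA…AAAAAAAAAAAAAAAAAAAAAAAAAAAAAAAAAAAAAAAAAAAAAAAAAAAAAAAAAA  (len 129)

128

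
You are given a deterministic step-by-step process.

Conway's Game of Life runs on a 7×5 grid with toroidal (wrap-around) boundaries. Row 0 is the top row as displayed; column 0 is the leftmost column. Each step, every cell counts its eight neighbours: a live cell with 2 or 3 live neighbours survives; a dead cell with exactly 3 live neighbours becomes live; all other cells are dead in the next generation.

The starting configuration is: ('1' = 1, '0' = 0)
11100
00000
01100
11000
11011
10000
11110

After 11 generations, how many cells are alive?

t=0: 11100
00000
01100
11000
11011
10000
11110
t=1: 10011
10000
11100
00010
00100
00000
00010
t=2: 10010
00110
11101
00010
00000
00000
00010
t=3: 00010
00000
11001
11111
00000
00000
00001
t=4: 00000
10001
00000
00110
11111
00000
00000
t=5: 00000
00000
00011
10000
11001
11111
00000
t=6: 00000
00000
00001
01010
00000
00110
11111
t=7: 11111
00000
00000
00000
00010
10000
11001
t=8: 00110
11111
00000
00000
00000
11000
00000
t=9: 10000
11001
11111
00000
00000
00000
01100
t=10: 00101
00000
00110
11111
00000
00000
01000
t=11: 00000
00100
10000
11001
11111
00000
00000

10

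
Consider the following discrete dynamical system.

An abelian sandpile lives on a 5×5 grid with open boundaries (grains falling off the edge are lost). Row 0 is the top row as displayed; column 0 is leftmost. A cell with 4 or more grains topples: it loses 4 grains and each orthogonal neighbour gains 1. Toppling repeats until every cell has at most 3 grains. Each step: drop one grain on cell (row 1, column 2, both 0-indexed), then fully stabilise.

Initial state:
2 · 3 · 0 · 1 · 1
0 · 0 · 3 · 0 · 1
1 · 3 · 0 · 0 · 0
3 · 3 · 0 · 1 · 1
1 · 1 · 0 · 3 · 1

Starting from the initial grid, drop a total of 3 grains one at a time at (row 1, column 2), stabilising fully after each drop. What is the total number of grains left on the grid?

32

k=0  2 · 3 · 0 · 1 · 1
0 · 0 · 3 · 0 · 1
1 · 3 · 0 · 0 · 0
3 · 3 · 0 · 1 · 1
1 · 1 · 0 · 3 · 1
k=1  2 · 3 · 1 · 1 · 1
0 · 1 · 0 · 1 · 1
1 · 3 · 1 · 0 · 0
3 · 3 · 0 · 1 · 1
1 · 1 · 0 · 3 · 1
k=2  2 · 3 · 1 · 1 · 1
0 · 1 · 1 · 1 · 1
1 · 3 · 1 · 0 · 0
3 · 3 · 0 · 1 · 1
1 · 1 · 0 · 3 · 1
k=3  2 · 3 · 1 · 1 · 1
0 · 1 · 2 · 1 · 1
1 · 3 · 1 · 0 · 0
3 · 3 · 0 · 1 · 1
1 · 1 · 0 · 3 · 1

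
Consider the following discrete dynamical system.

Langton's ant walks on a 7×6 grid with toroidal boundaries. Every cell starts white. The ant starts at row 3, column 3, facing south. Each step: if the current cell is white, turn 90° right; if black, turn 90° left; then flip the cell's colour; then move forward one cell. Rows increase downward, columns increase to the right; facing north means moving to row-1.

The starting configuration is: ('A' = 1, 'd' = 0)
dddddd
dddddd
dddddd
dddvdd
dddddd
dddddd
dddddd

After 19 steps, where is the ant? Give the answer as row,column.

2,5

k=0  dddddd
dddddd
dddddd
dddvdd
dddddd
dddddd
dddddd
k=1  dddddd
dddddd
dddddd
dd<Add
dddddd
dddddd
dddddd
k=2  dddddd
dddddd
dd^ddd
ddAAdd
dddddd
dddddd
dddddd
k=3  dddddd
dddddd
ddA>dd
ddAAdd
dddddd
dddddd
dddddd
k=4  dddddd
dddddd
ddAAdd
ddAvdd
dddddd
dddddd
dddddd
k=5  dddddd
dddddd
ddAAdd
ddAd>d
dddddd
dddddd
dddddd
k=6  dddddd
dddddd
ddAAdd
ddAdAd
ddddvd
dddddd
dddddd
k=7  dddddd
dddddd
ddAAdd
ddAdAd
ddd<Ad
dddddd
dddddd
k=8  dddddd
dddddd
ddAAdd
ddA^Ad
dddAAd
dddddd
dddddd
k=9  dddddd
dddddd
ddAAdd
ddAA>d
dddAAd
dddddd
dddddd
k=10  dddddd
dddddd
ddAA^d
ddAAdd
dddAAd
dddddd
dddddd
k=11  dddddd
dddddd
ddAAA>
ddAAdd
dddAAd
dddddd
dddddd
k=12  dddddd
dddddd
ddAAAA
ddAAdv
dddAAd
dddddd
dddddd
k=13  dddddd
dddddd
ddAAAA
ddAA<A
dddAAd
dddddd
dddddd
k=14  dddddd
dddddd
ddAA^A
ddAAAA
dddAAd
dddddd
dddddd
k=15  dddddd
dddddd
ddA<dA
ddAAAA
dddAAd
dddddd
dddddd
k=16  dddddd
dddddd
ddAddA
ddAvAA
dddAAd
dddddd
dddddd
k=17  dddddd
dddddd
ddAddA
ddAd>A
dddAAd
dddddd
dddddd
k=18  dddddd
dddddd
ddAd^A
ddAddA
dddAAd
dddddd
dddddd
k=19  dddddd
dddddd
ddAdA>
ddAddA
dddAAd
dddddd
dddddd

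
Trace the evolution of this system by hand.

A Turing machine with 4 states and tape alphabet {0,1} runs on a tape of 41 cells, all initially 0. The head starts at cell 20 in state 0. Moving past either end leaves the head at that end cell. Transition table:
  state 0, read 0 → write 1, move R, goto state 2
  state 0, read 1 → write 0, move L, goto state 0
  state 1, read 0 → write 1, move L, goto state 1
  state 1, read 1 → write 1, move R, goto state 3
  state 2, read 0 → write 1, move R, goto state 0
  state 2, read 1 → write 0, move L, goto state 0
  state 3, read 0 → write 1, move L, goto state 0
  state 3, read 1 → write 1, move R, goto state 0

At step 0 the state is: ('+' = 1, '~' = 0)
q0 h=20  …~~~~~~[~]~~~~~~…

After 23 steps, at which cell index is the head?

38

t=0: q0 h=20  …~~~~~~[~]~~~~~~…
t=1: q2 h=21  …~~~~~+[~]~~~~~~…
t=2: q0 h=22  …~~~~++[~]~~~~~~…
t=3: q2 h=23  …~~~+++[~]~~~~~~…
t=4: q0 h=24  …~~++++[~]~~~~~~…
t=5: q2 h=25  …~+++++[~]~~~~~~…
t=6: q0 h=26  …++++++[~]~~~~~~…
t=7: q2 h=27  …++++++[~]~~~~~~…
t=8: q0 h=28  …++++++[~]~~~~~~…
t=9: q2 h=29  …++++++[~]~~~~~~…
t=10: q0 h=30  …++++++[~]~~~~~~…
t=11: q2 h=31  …++++++[~]~~~~~~…
t=12: q0 h=32  …++++++[~]~~~~~~…
t=13: q2 h=33  …++++++[~]~~~~~~…
t=14: q0 h=34  …++++++[~]~~~~~~|
t=15: q2 h=35  …++++++[~]~~~~~|
t=16: q0 h=36  …++++++[~]~~~~|
t=17: q2 h=37  …++++++[~]~~~|
t=18: q0 h=38  …++++++[~]~~|
t=19: q2 h=39  …++++++[~]~|
t=20: q0 h=40  …++++++[~]|
t=21: q2 h=40  …++++++[+]|
t=22: q0 h=39  …++++++[+]~|
t=23: q0 h=38  …++++++[+]~~|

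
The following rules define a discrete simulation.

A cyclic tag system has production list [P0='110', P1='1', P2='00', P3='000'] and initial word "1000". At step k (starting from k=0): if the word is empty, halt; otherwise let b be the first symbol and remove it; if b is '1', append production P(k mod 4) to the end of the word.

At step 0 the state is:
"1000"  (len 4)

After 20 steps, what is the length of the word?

4

0) "1000"  (len 4)
1) "000110"  (len 6)
2) "00110"  (len 5)
3) "0110"  (len 4)
4) "110"  (len 3)
5) "10110"  (len 5)
6) "01101"  (len 5)
7) "1101"  (len 4)
8) "101000"  (len 6)
9) "01000110"  (len 8)
10) "1000110"  (len 7)
11) "00011000"  (len 8)
12) "0011000"  (len 7)
13) "011000"  (len 6)
14) "11000"  (len 5)
15) "100000"  (len 6)
16) "00000000"  (len 8)
17) "0000000"  (len 7)
18) "000000"  (len 6)
19) "00000"  (len 5)
20) "0000"  (len 4)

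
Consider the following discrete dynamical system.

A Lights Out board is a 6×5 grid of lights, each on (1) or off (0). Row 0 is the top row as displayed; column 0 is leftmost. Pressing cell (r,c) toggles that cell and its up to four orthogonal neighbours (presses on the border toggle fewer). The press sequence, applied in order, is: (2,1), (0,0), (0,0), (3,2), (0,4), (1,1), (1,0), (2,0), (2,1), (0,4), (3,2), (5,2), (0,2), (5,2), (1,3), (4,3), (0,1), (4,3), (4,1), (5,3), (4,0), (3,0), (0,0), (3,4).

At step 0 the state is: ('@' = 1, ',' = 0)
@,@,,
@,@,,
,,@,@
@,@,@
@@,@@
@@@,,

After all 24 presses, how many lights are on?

14

t=0: @,@,,
@,@,,
,,@,@
@,@,@
@@,@@
@@@,,
t=1: @,@,,
@@@,,
@@,,@
@@@,@
@@,@@
@@@,,
t=2: ,@@,,
,@@,,
@@,,@
@@@,@
@@,@@
@@@,,
t=3: @,@,,
@@@,,
@@,,@
@@@,@
@@,@@
@@@,,
t=4: @,@,,
@@@,,
@@@,@
@,,@@
@@@@@
@@@,,
t=5: @,@@@
@@@,@
@@@,@
@,,@@
@@@@@
@@@,,
t=6: @@@@@
,,,,@
@,@,@
@,,@@
@@@@@
@@@,,
t=7: ,@@@@
@@,,@
,,@,@
@,,@@
@@@@@
@@@,,
t=8: ,@@@@
,@,,@
@@@,@
,,,@@
@@@@@
@@@,,
t=9: ,@@@@
,,,,@
,,,,@
,@,@@
@@@@@
@@@,,
t=10: ,@@,,
,,,,,
,,,,@
,@,@@
@@@@@
@@@,,
t=11: ,@@,,
,,,,,
,,@,@
,,@,@
@@,@@
@@@,,
t=12: ,@@,,
,,,,,
,,@,@
,,@,@
@@@@@
@,,@,
t=13: ,,,@,
,,@,,
,,@,@
,,@,@
@@@@@
@,,@,
t=14: ,,,@,
,,@,,
,,@,@
,,@,@
@@,@@
@@@,,
t=15: ,,,,,
,,,@@
,,@@@
,,@,@
@@,@@
@@@,,
t=16: ,,,,,
,,,@@
,,@@@
,,@@@
@@@,,
@@@@,
t=17: @@@,,
,@,@@
,,@@@
,,@@@
@@@,,
@@@@,
t=18: @@@,,
,@,@@
,,@@@
,,@,@
@@,@@
@@@,,
t=19: @@@,,
,@,@@
,,@@@
,@@,@
,,@@@
@,@,,
t=20: @@@,,
,@,@@
,,@@@
,@@,@
,,@,@
@,,@@
t=21: @@@,,
,@,@@
,,@@@
@@@,@
@@@,@
,,,@@
t=22: @@@,,
,@,@@
@,@@@
,,@,@
,@@,@
,,,@@
t=23: ,,@,,
@@,@@
@,@@@
,,@,@
,@@,@
,,,@@
t=24: ,,@,,
@@,@@
@,@@,
,,@@,
,@@,,
,,,@@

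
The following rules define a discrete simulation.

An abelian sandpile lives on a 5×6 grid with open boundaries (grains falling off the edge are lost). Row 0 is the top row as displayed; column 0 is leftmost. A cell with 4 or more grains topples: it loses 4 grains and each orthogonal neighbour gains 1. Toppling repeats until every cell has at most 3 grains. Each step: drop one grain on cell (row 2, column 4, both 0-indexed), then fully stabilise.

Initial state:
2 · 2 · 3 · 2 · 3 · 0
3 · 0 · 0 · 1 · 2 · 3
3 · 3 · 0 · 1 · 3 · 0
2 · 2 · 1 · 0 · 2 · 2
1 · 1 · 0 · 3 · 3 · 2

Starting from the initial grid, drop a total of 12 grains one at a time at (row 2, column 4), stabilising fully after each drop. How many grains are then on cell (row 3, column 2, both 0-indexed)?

k=0  2 · 2 · 3 · 2 · 3 · 0
3 · 0 · 0 · 1 · 2 · 3
3 · 3 · 0 · 1 · 3 · 0
2 · 2 · 1 · 0 · 2 · 2
1 · 1 · 0 · 3 · 3 · 2
k=1  2 · 2 · 3 · 2 · 3 · 0
3 · 0 · 0 · 1 · 3 · 3
3 · 3 · 0 · 2 · 0 · 1
2 · 2 · 1 · 0 · 3 · 2
1 · 1 · 0 · 3 · 3 · 2
k=2  2 · 2 · 3 · 2 · 3 · 0
3 · 0 · 0 · 1 · 3 · 3
3 · 3 · 0 · 2 · 1 · 1
2 · 2 · 1 · 0 · 3 · 2
1 · 1 · 0 · 3 · 3 · 2
k=3  2 · 2 · 3 · 2 · 3 · 0
3 · 0 · 0 · 1 · 3 · 3
3 · 3 · 0 · 2 · 2 · 1
2 · 2 · 1 · 0 · 3 · 2
1 · 1 · 0 · 3 · 3 · 2
k=4  2 · 2 · 3 · 2 · 3 · 0
3 · 0 · 0 · 1 · 3 · 3
3 · 3 · 0 · 2 · 3 · 1
2 · 2 · 1 · 0 · 3 · 2
1 · 1 · 0 · 3 · 3 · 2
k=5  2 · 2 · 3 · 3 · 0 · 2
3 · 0 · 0 · 2 · 2 · 0
3 · 3 · 0 · 3 · 2 · 3
2 · 2 · 1 · 2 · 1 · 3
1 · 1 · 1 · 0 · 1 · 3
k=6  2 · 2 · 3 · 3 · 0 · 2
3 · 0 · 0 · 2 · 2 · 0
3 · 3 · 0 · 3 · 3 · 3
2 · 2 · 1 · 2 · 1 · 3
1 · 1 · 1 · 0 · 1 · 3
k=7  2 · 2 · 3 · 3 · 0 · 2
3 · 0 · 0 · 3 · 3 · 1
3 · 3 · 1 · 0 · 2 · 1
2 · 2 · 1 · 3 · 3 · 1
1 · 1 · 1 · 0 · 2 · 0
k=8  2 · 2 · 3 · 3 · 0 · 2
3 · 0 · 0 · 3 · 3 · 1
3 · 3 · 1 · 0 · 3 · 1
2 · 2 · 1 · 3 · 3 · 1
1 · 1 · 1 · 0 · 2 · 0
k=9  2 · 3 · 0 · 1 · 2 · 2
3 · 0 · 2 · 1 · 1 · 2
3 · 3 · 1 · 3 · 2 · 2
2 · 2 · 2 · 0 · 1 · 2
1 · 1 · 1 · 1 · 3 · 0
k=10  2 · 3 · 0 · 1 · 2 · 2
3 · 0 · 2 · 1 · 1 · 2
3 · 3 · 1 · 3 · 3 · 2
2 · 2 · 2 · 0 · 1 · 2
1 · 1 · 1 · 1 · 3 · 0
k=11  2 · 3 · 0 · 1 · 2 · 2
3 · 0 · 2 · 2 · 2 · 2
3 · 3 · 2 · 0 · 1 · 3
2 · 2 · 2 · 1 · 2 · 2
1 · 1 · 1 · 1 · 3 · 0
k=12  2 · 3 · 0 · 1 · 2 · 2
3 · 0 · 2 · 2 · 2 · 2
3 · 3 · 2 · 0 · 2 · 3
2 · 2 · 2 · 1 · 2 · 2
1 · 1 · 1 · 1 · 3 · 0

2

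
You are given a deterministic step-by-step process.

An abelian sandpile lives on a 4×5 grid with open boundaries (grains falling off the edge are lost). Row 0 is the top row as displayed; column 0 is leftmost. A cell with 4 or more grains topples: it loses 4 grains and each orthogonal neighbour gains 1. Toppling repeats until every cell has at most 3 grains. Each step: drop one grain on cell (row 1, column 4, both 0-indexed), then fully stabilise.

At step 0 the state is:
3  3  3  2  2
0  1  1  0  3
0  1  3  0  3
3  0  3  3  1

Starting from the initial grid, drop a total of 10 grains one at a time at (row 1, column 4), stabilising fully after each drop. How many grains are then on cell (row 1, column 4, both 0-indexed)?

t=0: 3  3  3  2  2
0  1  1  0  3
0  1  3  0  3
3  0  3  3  1
t=1: 3  3  3  2  3
0  1  1  1  1
0  1  3  1  0
3  0  3  3  2
t=2: 3  3  3  2  3
0  1  1  1  2
0  1  3  1  0
3  0  3  3  2
t=3: 3  3  3  2  3
0  1  1  1  3
0  1  3  1  0
3  0  3  3  2
t=4: 3  3  3  3  0
0  1  1  2  1
0  1  3  1  1
3  0  3  3  2
t=5: 3  3  3  3  0
0  1  1  2  2
0  1  3  1  1
3  0  3  3  2
t=6: 3  3  3  3  0
0  1  1  2  3
0  1  3  1  1
3  0  3  3  2
t=7: 3  3  3  3  1
0  1  1  3  0
0  1  3  1  2
3  0  3  3  2
t=8: 3  3  3  3  1
0  1  1  3  1
0  1  3  1  2
3  0  3  3  2
t=9: 3  3  3  3  1
0  1  1  3  2
0  1  3  1  2
3  0  3  3  2
t=10: 3  3  3  3  1
0  1  1  3  3
0  1  3  1  2
3  0  3  3  2

3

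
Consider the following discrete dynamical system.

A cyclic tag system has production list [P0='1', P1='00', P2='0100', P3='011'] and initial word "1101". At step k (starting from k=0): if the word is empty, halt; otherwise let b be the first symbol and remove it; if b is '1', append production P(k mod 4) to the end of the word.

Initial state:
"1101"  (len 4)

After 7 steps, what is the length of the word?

0) "1101"  (len 4)
1) "1011"  (len 4)
2) "01100"  (len 5)
3) "1100"  (len 4)
4) "100011"  (len 6)
5) "000111"  (len 6)
6) "00111"  (len 5)
7) "0111"  (len 4)

4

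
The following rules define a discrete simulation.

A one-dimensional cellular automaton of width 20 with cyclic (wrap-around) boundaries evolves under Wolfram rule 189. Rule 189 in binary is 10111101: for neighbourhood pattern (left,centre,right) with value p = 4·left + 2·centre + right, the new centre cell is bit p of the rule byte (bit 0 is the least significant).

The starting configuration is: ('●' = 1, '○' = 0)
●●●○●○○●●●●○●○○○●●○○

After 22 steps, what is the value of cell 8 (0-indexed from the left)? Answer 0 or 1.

k=0  ●●●○●○○●●●●○●○○○●●○○
k=1  ●●○●●●○●●●○●●●●○●○●○
k=2  ●○●●●○●●●○●●●●○●●●●●
k=3  ○●●●○●●●○●●●●○●●●●●●
k=4  ●●●○●●●○●●●●○●●●●●●○
k=5  ●●○●●●○●●●●○●●●●●●○●
k=6  ●○●●●○●●●●○●●●●●●○●●
k=7  ○●●●○●●●●○●●●●●●○●●●
k=8  ●●●○●●●●○●●●●●●○●●●○
k=9  ●●○●●●●○●●●●●●○●●●○●
k=10  ●○●●●●○●●●●●●○●●●○●●
k=11  ○●●●●○●●●●●●○●●●○●●●
k=12  ●●●●○●●●●●●○●●●○●●●○
k=13  ●●●○●●●●●●○●●●○●●●○●
k=14  ●●○●●●●●●○●●●○●●●○●●
k=15  ●○●●●●●●○●●●○●●●○●●●
k=16  ○●●●●●●○●●●○●●●○●●●●
k=17  ●●●●●●○●●●○●●●○●●●●○
k=18  ●●●●●○●●●○●●●○●●●●○●
k=19  ●●●●○●●●○●●●○●●●●○●●
k=20  ●●●○●●●○●●●○●●●●○●●●
k=21  ●●○●●●○●●●○●●●●○●●●●
k=22  ●○●●●○●●●○●●●●○●●●●●

1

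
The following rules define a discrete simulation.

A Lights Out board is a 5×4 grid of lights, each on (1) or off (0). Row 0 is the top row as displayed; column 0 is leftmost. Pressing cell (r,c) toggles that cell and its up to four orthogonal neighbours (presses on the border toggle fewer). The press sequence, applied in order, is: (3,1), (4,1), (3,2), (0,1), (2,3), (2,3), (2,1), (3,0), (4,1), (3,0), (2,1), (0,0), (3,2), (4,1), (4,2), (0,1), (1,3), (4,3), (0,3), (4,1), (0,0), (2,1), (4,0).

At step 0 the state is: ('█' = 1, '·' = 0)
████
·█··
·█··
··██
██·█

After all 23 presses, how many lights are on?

gen 0: ████
·█··
·█··
··██
██·█
gen 1: ████
·█··
····
██·█
█··█
gen 2: ████
·█··
····
█··█
·███
gen 3: ████
·█··
··█·
███·
·█·█
gen 4: ···█
····
··█·
███·
·█·█
gen 5: ···█
···█
···█
████
·█·█
gen 6: ···█
····
··█·
███·
·█·█
gen 7: ···█
·█··
██··
█·█·
·█·█
gen 8: ···█
·█··
·█··
·██·
██·█
gen 9: ···█
·█··
·█··
··█·
··██
gen 10: ···█
·█··
██··
███·
█·██
gen 11: ···█
····
··█·
█·█·
█·██
gen 12: ██·█
█···
··█·
█·█·
█·██
gen 13: ██·█
█···
····
██·█
█··█
gen 14: ██·█
█···
····
█··█
·███
gen 15: ██·█
█···
····
█·██
····
gen 16: ··██
██··
····
█·██
····
gen 17: ··█·
████
···█
█·██
····
gen 18: ··█·
████
···█
█·█·
··██
gen 19: ···█
███·
···█
█·█·
··██
gen 20: ···█
███·
···█
███·
██·█
gen 21: ██·█
·██·
···█
███·
██·█
gen 22: ██·█
··█·
████
█·█·
██·█
gen 23: ██·█
··█·
████
··█·
···█

10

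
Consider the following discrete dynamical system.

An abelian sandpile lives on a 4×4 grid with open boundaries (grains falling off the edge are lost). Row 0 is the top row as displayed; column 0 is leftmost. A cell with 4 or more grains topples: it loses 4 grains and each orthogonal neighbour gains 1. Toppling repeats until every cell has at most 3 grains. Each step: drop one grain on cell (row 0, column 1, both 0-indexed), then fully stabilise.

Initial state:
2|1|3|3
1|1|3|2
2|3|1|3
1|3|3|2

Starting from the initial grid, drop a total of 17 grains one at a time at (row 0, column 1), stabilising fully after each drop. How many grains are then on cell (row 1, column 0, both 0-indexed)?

3

k=0  2|1|3|3
1|1|3|2
2|3|1|3
1|3|3|2
k=1  2|2|3|3
1|1|3|2
2|3|1|3
1|3|3|2
k=2  2|3|3|3
1|1|3|2
2|3|1|3
1|3|3|2
k=3  3|1|2|1
1|3|1|1
2|3|3|0
1|3|3|3
k=4  3|2|2|1
1|3|1|1
2|3|3|0
1|3|3|3
k=5  3|3|2|1
1|3|1|1
2|3|3|0
1|3|3|3
k=6  0|2|3|1
3|1|3|1
3|2|1|2
2|1|2|0
k=7  0|3|3|1
3|1|3|1
3|2|1|2
2|1|2|0
k=8  1|1|1|2
3|3|0|2
3|2|2|2
2|1|2|0
k=9  1|2|1|2
3|3|0|2
3|2|2|2
2|1|2|0
k=10  1|3|1|2
3|3|0|2
3|2|2|2
2|1|2|0
k=11  3|1|2|2
1|2|1|2
1|0|3|2
3|2|2|0
k=12  3|2|2|2
1|2|1|2
1|0|3|2
3|2|2|0
k=13  3|3|2|2
1|2|1|2
1|0|3|2
3|2|2|0
k=14  0|1|3|2
2|3|1|2
1|0|3|2
3|2|2|0
k=15  0|2|3|2
2|3|1|2
1|0|3|2
3|2|2|0
k=16  0|3|3|2
2|3|1|2
1|0|3|2
3|2|2|0
k=17  1|2|0|3
3|0|3|2
1|1|3|2
3|2|2|0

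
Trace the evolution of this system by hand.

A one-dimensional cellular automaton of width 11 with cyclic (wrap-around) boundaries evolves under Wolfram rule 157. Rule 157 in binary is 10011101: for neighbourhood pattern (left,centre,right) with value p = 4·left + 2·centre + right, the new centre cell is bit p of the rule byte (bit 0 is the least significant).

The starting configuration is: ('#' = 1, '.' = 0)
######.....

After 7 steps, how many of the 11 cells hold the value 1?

t=0: ######.....
t=1: #####.####.
t=2: ####..###..
t=3: ###.#.##.#.
t=4: ##..#.#..#.
t=5: #.#.#.##.#.
t=6: #.#.#.#..#.
t=7: #.#.#.##.#.

6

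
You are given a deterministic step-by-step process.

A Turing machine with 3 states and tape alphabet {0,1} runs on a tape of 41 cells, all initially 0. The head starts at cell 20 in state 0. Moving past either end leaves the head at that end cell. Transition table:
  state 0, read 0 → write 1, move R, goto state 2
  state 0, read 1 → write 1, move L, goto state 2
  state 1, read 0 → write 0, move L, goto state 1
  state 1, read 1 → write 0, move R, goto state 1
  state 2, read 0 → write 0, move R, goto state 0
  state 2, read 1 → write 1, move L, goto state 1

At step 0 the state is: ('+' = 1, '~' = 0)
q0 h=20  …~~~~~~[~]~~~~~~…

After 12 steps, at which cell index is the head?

t=0: q0 h=20  …~~~~~~[~]~~~~~~…
t=1: q2 h=21  …~~~~~+[~]~~~~~~…
t=2: q0 h=22  …~~~~+~[~]~~~~~~…
t=3: q2 h=23  …~~~+~+[~]~~~~~~…
t=4: q0 h=24  …~~+~+~[~]~~~~~~…
t=5: q2 h=25  …~+~+~+[~]~~~~~~…
t=6: q0 h=26  …+~+~+~[~]~~~~~~…
t=7: q2 h=27  …~+~+~+[~]~~~~~~…
t=8: q0 h=28  …+~+~+~[~]~~~~~~…
t=9: q2 h=29  …~+~+~+[~]~~~~~~…
t=10: q0 h=30  …+~+~+~[~]~~~~~~…
t=11: q2 h=31  …~+~+~+[~]~~~~~~…
t=12: q0 h=32  …+~+~+~[~]~~~~~~…

32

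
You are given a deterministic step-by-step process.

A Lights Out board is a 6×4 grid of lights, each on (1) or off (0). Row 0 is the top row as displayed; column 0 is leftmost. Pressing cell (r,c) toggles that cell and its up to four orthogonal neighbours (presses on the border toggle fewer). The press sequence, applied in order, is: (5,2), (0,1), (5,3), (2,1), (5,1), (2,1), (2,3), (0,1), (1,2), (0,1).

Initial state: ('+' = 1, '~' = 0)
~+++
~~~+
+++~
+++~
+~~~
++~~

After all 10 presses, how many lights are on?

0) ~+++
~~~+
+++~
+++~
+~~~
++~~
1) ~+++
~~~+
+++~
+++~
+~+~
+~++
2) +~~+
~+~+
+++~
+++~
+~+~
+~++
3) +~~+
~+~+
+++~
+++~
+~++
+~~~
4) +~~+
~~~+
~~~~
+~+~
+~++
+~~~
5) +~~+
~~~+
~~~~
+~+~
++++
~++~
6) +~~+
~+~+
+++~
+++~
++++
~++~
7) +~~+
~+~~
++~+
++++
++++
~++~
8) ~+++
~~~~
++~+
++++
++++
~++~
9) ~+~+
~+++
++++
++++
++++
~++~
10) +~++
~~++
++++
++++
++++
~++~

19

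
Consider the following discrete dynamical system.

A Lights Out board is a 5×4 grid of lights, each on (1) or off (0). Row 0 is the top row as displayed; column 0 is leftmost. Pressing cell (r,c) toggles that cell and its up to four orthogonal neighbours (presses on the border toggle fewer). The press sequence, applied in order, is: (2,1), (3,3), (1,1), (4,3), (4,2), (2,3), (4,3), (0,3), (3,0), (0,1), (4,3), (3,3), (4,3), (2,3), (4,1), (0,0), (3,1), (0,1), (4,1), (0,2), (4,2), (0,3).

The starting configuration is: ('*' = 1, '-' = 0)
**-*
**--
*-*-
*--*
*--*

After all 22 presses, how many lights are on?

k=0  **-*
**--
*-*-
*--*
*--*
k=1  **-*
*---
-*--
**-*
*--*
k=2  **-*
*---
-*-*
***-
*---
k=3  *--*
-**-
---*
***-
*---
k=4  *--*
-**-
---*
****
*-**
k=5  *--*
-**-
---*
**-*
**--
k=6  *--*
-***
--*-
**--
**--
k=7  *--*
-***
--*-
**-*
****
k=8  *-*-
-**-
--*-
**-*
****
k=9  *-*-
-**-
*-*-
---*
-***
k=10  -*--
--*-
*-*-
---*
-***
k=11  -*--
--*-
*-*-
----
-*--
k=12  -*--
--*-
*-**
--**
-*-*
k=13  -*--
--*-
*-**
--*-
-**-
k=14  -*--
--**
*---
--**
-**-
k=15  -*--
--**
*---
-***
*---
k=16  *---
*-**
*---
-***
*---
k=17  *---
*-**
**--
*--*
**--
k=18  -**-
****
**--
*--*
**--
k=19  -**-
****
**--
**-*
--*-
k=20  ---*
**-*
**--
**-*
--*-
k=21  ---*
**-*
**--
****
-*-*
k=22  --*-
**--
**--
****
-*-*

11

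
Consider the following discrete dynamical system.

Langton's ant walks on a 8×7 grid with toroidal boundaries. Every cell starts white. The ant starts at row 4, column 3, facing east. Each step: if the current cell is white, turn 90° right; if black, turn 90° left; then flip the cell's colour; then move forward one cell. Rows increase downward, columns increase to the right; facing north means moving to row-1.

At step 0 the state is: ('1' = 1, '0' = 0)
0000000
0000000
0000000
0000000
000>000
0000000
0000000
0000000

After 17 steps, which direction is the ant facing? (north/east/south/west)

north

t=0: 0000000
0000000
0000000
0000000
000>000
0000000
0000000
0000000
t=1: 0000000
0000000
0000000
0000000
0001000
000v000
0000000
0000000
t=2: 0000000
0000000
0000000
0000000
0001000
00<1000
0000000
0000000
t=3: 0000000
0000000
0000000
0000000
00^1000
0011000
0000000
0000000
t=4: 0000000
0000000
0000000
0000000
001>000
0011000
0000000
0000000
t=5: 0000000
0000000
0000000
000^000
0010000
0011000
0000000
0000000
t=6: 0000000
0000000
0000000
0001>00
0010000
0011000
0000000
0000000
t=7: 0000000
0000000
0000000
0001100
0010v00
0011000
0000000
0000000
t=8: 0000000
0000000
0000000
0001100
001<100
0011000
0000000
0000000
t=9: 0000000
0000000
0000000
000^100
0011100
0011000
0000000
0000000
t=10: 0000000
0000000
0000000
00<0100
0011100
0011000
0000000
0000000
t=11: 0000000
0000000
00^0000
0010100
0011100
0011000
0000000
0000000
t=12: 0000000
0000000
001>000
0010100
0011100
0011000
0000000
0000000
t=13: 0000000
0000000
0011000
001v100
0011100
0011000
0000000
0000000
t=14: 0000000
0000000
0011000
00<1100
0011100
0011000
0000000
0000000
t=15: 0000000
0000000
0011000
0001100
00v1100
0011000
0000000
0000000
t=16: 0000000
0000000
0011000
0001100
000>100
0011000
0000000
0000000
t=17: 0000000
0000000
0011000
000^100
0000100
0011000
0000000
0000000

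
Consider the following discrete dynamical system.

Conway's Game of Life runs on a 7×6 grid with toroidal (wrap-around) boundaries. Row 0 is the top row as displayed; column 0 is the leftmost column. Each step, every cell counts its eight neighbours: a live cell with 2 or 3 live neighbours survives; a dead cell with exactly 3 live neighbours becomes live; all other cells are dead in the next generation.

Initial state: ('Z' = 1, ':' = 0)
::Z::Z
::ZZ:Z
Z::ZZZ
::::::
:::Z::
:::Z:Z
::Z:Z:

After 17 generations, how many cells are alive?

11

step 0: ::Z::Z
::ZZ:Z
Z::ZZZ
::::::
:::Z::
:::Z:Z
::Z:Z:
step 1: :ZZ::Z
:ZZ:::
Z:ZZ:Z
:::Z:Z
::::Z:
::ZZ::
::Z:ZZ
step 2: ::::ZZ
::::ZZ
Z::Z:Z
Z:ZZ:Z
::Z:Z:
::Z::Z
Z:::ZZ
step 3: :::Z::
:::Z::
:ZZZ::
Z:Z:::
Z:Z:Z:
ZZ::::
Z::Z::
step 4: ::ZZZ:
:::ZZ:
:Z:Z::
Z::::Z
Z:ZZ::
Z:ZZ::
ZZZ:::
step 5: ::::ZZ
::::::
Z:ZZ:Z
Z::ZZZ
Z:ZZZ:
Z::::Z
Z:::ZZ
step 6: Z:::Z:
Z::Z::
ZZZZ::
::::::
::Z:::
::::::
::::::
step 7: :::::Z
Z::ZZ:
ZZZZ::
:::Z::
::::::
::::::
::::::
step 8: ::::ZZ
Z::ZZ:
ZZ:::Z
:Z:Z::
::::::
::::::
::::::
step 9: :::ZZZ
:Z:Z::
:Z:Z:Z
:ZZ:::
::::::
::::::
::::::
step 10: ::ZZZ:
:::Z:Z
:Z:ZZ:
ZZZ:::
::::::
::::::
::::Z:
step 11: ::Z::Z
:::::Z
:Z:ZZZ
ZZZZ::
:Z::::
::::::
::::Z:
step 12: ::::ZZ
::ZZ:Z
:Z:Z:Z
:::Z:Z
ZZ::::
::::::
::::::
step 13: :::ZZZ
::ZZ:Z
:::Z:Z
:Z:::Z
Z:::::
::::::
::::::
step 14: ::ZZ:Z
Z:Z::Z
:::Z:Z
::::ZZ
Z:::::
::::::
::::Z:
step 15: ZZZZ:Z
ZZZ::Z
:::Z::
Z:::ZZ
:::::Z
::::::
:::ZZ:
step 16: ::::::
:::::Z
::ZZ::
Z:::ZZ
Z:::ZZ
::::Z:
ZZ:ZZZ
step 17: ::::::
::::::
Z::Z::
ZZ::::
Z::Z::
:Z::::
Z::ZZZ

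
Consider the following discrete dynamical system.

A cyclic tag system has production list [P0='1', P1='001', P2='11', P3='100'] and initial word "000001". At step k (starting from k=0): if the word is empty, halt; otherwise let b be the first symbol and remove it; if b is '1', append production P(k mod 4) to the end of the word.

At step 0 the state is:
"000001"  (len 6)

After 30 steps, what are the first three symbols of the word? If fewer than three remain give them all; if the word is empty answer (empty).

001

gen 0: "000001"  (len 6)
gen 1: "00001"  (len 5)
gen 2: "0001"  (len 4)
gen 3: "001"  (len 3)
gen 4: "01"  (len 2)
gen 5: "1"  (len 1)
gen 6: "001"  (len 3)
gen 7: "01"  (len 2)
gen 8: "1"  (len 1)
gen 9: "1"  (len 1)
gen 10: "001"  (len 3)
gen 11: "01"  (len 2)
gen 12: "1"  (len 1)
gen 13: "1"  (len 1)
gen 14: "001"  (len 3)
gen 15: "01"  (len 2)
gen 16: "1"  (len 1)
gen 17: "1"  (len 1)
gen 18: "001"  (len 3)
gen 19: "01"  (len 2)
gen 20: "1"  (len 1)
gen 21: "1"  (len 1)
gen 22: "001"  (len 3)
gen 23: "01"  (len 2)
gen 24: "1"  (len 1)
gen 25: "1"  (len 1)
gen 26: "001"  (len 3)
gen 27: "01"  (len 2)
gen 28: "1"  (len 1)
gen 29: "1"  (len 1)
gen 30: "001"  (len 3)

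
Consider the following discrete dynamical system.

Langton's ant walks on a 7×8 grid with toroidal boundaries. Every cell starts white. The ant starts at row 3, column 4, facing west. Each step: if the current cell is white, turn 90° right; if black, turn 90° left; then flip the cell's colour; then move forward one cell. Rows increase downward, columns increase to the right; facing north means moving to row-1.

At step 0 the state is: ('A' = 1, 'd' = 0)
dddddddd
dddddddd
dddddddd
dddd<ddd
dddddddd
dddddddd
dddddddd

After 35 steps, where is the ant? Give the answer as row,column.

[0] dddddddd
dddddddd
dddddddd
dddd<ddd
dddddddd
dddddddd
dddddddd
[1] dddddddd
dddddddd
dddd^ddd
ddddAddd
dddddddd
dddddddd
dddddddd
[2] dddddddd
dddddddd
ddddA>dd
ddddAddd
dddddddd
dddddddd
dddddddd
[3] dddddddd
dddddddd
ddddAAdd
ddddAvdd
dddddddd
dddddddd
dddddddd
[4] dddddddd
dddddddd
ddddAAdd
dddd<Add
dddddddd
dddddddd
dddddddd
[5] dddddddd
dddddddd
ddddAAdd
dddddAdd
ddddvddd
dddddddd
dddddddd
[6] dddddddd
dddddddd
ddddAAdd
dddddAdd
ddd<Addd
dddddddd
dddddddd
[7] dddddddd
dddddddd
ddddAAdd
ddd^dAdd
dddAAddd
dddddddd
dddddddd
[8] dddddddd
dddddddd
ddddAAdd
dddA>Add
dddAAddd
dddddddd
dddddddd
[9] dddddddd
dddddddd
ddddAAdd
dddAAAdd
dddAvddd
dddddddd
dddddddd
[10] dddddddd
dddddddd
ddddAAdd
dddAAAdd
dddAd>dd
dddddddd
dddddddd
[11] dddddddd
dddddddd
ddddAAdd
dddAAAdd
dddAdAdd
dddddvdd
dddddddd
[12] dddddddd
dddddddd
ddddAAdd
dddAAAdd
dddAdAdd
dddd<Add
dddddddd
[13] dddddddd
dddddddd
ddddAAdd
dddAAAdd
dddA^Add
ddddAAdd
dddddddd
[14] dddddddd
dddddddd
ddddAAdd
dddAAAdd
dddAA>dd
ddddAAdd
dddddddd
[15] dddddddd
dddddddd
ddddAAdd
dddAA^dd
dddAAddd
ddddAAdd
dddddddd
[16] dddddddd
dddddddd
ddddAAdd
dddA<ddd
dddAAddd
ddddAAdd
dddddddd
[17] dddddddd
dddddddd
ddddAAdd
dddAdddd
dddAvddd
ddddAAdd
dddddddd
[18] dddddddd
dddddddd
ddddAAdd
dddAdddd
dddAd>dd
ddddAAdd
dddddddd
[19] dddddddd
dddddddd
ddddAAdd
dddAdddd
dddAdAdd
ddddAvdd
dddddddd
[20] dddddddd
dddddddd
ddddAAdd
dddAdddd
dddAdAdd
ddddAd>d
dddddddd
[21] dddddddd
dddddddd
ddddAAdd
dddAdddd
dddAdAdd
ddddAdAd
ddddddvd
[22] dddddddd
dddddddd
ddddAAdd
dddAdddd
dddAdAdd
ddddAdAd
ddddd<Ad
[23] dddddddd
dddddddd
ddddAAdd
dddAdddd
dddAdAdd
ddddA^Ad
dddddAAd
[24] dddddddd
dddddddd
ddddAAdd
dddAdddd
dddAdAdd
ddddAA>d
dddddAAd
[25] dddddddd
dddddddd
ddddAAdd
dddAdddd
dddAdA^d
ddddAAdd
dddddAAd
[26] dddddddd
dddddddd
ddddAAdd
dddAdddd
dddAdAA>
ddddAAdd
dddddAAd
[27] dddddddd
dddddddd
ddddAAdd
dddAdddd
dddAdAAA
ddddAAdv
dddddAAd
[28] dddddddd
dddddddd
ddddAAdd
dddAdddd
dddAdAAA
ddddAA<A
dddddAAd
[29] dddddddd
dddddddd
ddddAAdd
dddAdddd
dddAdA^A
ddddAAAA
dddddAAd
[30] dddddddd
dddddddd
ddddAAdd
dddAdddd
dddAd<dA
ddddAAAA
dddddAAd
[31] dddddddd
dddddddd
ddddAAdd
dddAdddd
dddAdddA
ddddAvAA
dddddAAd
[32] dddddddd
dddddddd
ddddAAdd
dddAdddd
dddAdddA
ddddAd>A
dddddAAd
[33] dddddddd
dddddddd
ddddAAdd
dddAdddd
dddAdd^A
ddddAddA
dddddAAd
[34] dddddddd
dddddddd
ddddAAdd
dddAdddd
dddAddA>
ddddAddA
dddddAAd
[35] dddddddd
dddddddd
ddddAAdd
dddAddd^
dddAddAd
ddddAddA
dddddAAd

3,7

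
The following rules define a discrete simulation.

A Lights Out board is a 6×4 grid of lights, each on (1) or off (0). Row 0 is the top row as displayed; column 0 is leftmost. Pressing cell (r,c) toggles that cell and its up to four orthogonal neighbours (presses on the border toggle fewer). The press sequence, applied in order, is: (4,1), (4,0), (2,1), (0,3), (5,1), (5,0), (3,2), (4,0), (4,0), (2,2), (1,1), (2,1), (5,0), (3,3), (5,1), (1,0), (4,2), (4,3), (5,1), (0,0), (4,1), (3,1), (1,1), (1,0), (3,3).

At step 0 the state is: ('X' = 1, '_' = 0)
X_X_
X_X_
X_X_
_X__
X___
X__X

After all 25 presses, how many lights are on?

10

t=0: X_X_
X_X_
X_X_
_X__
X___
X__X
t=1: X_X_
X_X_
X_X_
____
_XX_
XX_X
t=2: X_X_
X_X_
X_X_
X___
X_X_
_X_X
t=3: X_X_
XXX_
_X__
XX__
X_X_
_X_X
t=4: X__X
XXXX
_X__
XX__
X_X_
_X_X
t=5: X__X
XXXX
_X__
XX__
XXX_
X_XX
t=6: X__X
XXXX
_X__
XX__
_XX_
_XXX
t=7: X__X
XXXX
_XX_
X_XX
_X__
_XXX
t=8: X__X
XXXX
_XX_
__XX
X___
XXXX
t=9: X__X
XXXX
_XX_
X_XX
_X__
_XXX
t=10: X__X
XX_X
___X
X__X
_X__
_XXX
t=11: XX_X
__XX
_X_X
X__X
_X__
_XXX
t=12: XX_X
_XXX
X_XX
XX_X
_X__
_XXX
t=13: XX_X
_XXX
X_XX
XX_X
XX__
X_XX
t=14: XX_X
_XXX
X_X_
XXX_
XX_X
X_XX
t=15: XX_X
_XXX
X_X_
XXX_
X__X
_X_X
t=16: _X_X
X_XX
__X_
XXX_
X__X
_X_X
t=17: _X_X
X_XX
__X_
XX__
XXX_
_XXX
t=18: _X_X
X_XX
__X_
XX_X
XX_X
_XX_
t=19: _X_X
X_XX
__X_
XX_X
X__X
X___
t=20: X__X
__XX
__X_
XX_X
X__X
X___
t=21: X__X
__XX
__X_
X__X
_XXX
XX__
t=22: X__X
__XX
_XX_
_XXX
__XX
XX__
t=23: XX_X
XX_X
__X_
_XXX
__XX
XX__
t=24: _X_X
___X
X_X_
_XXX
__XX
XX__
t=25: _X_X
___X
X_XX
_X__
__X_
XX__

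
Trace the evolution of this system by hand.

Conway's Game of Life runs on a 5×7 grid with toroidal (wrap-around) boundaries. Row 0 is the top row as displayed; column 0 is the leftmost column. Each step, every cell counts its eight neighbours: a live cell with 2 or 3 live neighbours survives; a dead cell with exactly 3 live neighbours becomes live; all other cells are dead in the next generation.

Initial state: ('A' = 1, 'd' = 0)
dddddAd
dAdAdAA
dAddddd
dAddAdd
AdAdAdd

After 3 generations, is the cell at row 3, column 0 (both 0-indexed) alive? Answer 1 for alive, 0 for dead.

k=0  dddddAd
dAdAdAA
dAddddd
dAddAdd
AdAdAdd
k=1  AAAAdAd
AdAdAAA
dAddAAd
AAAAddd
dAdAAAd
k=2  ddddddd
ddddddd
ddddddd
AdddddA
dddddAd
k=3  ddddddd
ddddddd
ddddddd
ddddddA
ddddddA

0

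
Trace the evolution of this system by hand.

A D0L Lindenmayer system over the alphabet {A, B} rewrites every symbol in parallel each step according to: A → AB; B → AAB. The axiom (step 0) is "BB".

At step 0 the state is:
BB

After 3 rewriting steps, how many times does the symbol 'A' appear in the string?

0) BB
1) AABAAB
2) ABABAABABABAAB
3) ABAABABAABABABAABABAABABAABABABAAB

20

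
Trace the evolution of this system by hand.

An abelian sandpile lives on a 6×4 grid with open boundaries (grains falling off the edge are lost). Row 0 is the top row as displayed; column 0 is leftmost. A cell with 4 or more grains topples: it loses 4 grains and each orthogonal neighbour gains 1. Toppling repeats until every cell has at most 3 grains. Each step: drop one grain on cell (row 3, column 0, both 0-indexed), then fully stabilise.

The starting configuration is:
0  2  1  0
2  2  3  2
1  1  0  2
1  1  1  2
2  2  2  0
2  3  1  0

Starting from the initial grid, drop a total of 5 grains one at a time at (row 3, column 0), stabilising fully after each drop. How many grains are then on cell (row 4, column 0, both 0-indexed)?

3

0) 0  2  1  0
2  2  3  2
1  1  0  2
1  1  1  2
2  2  2  0
2  3  1  0
1) 0  2  1  0
2  2  3  2
1  1  0  2
2  1  1  2
2  2  2  0
2  3  1  0
2) 0  2  1  0
2  2  3  2
1  1  0  2
3  1  1  2
2  2  2  0
2  3  1  0
3) 0  2  1  0
2  2  3  2
2  1  0  2
0  2  1  2
3  2  2  0
2  3  1  0
4) 0  2  1  0
2  2  3  2
2  1  0  2
1  2  1  2
3  2  2  0
2  3  1  0
5) 0  2  1  0
2  2  3  2
2  1  0  2
2  2  1  2
3  2  2  0
2  3  1  0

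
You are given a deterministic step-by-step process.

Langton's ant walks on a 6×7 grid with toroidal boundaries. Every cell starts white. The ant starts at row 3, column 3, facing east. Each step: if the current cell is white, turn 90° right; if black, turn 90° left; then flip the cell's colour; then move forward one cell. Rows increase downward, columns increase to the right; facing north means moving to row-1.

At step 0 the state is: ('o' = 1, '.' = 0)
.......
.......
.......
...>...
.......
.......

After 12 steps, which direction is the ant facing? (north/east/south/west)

0) .......
.......
.......
...>...
.......
.......
1) .......
.......
.......
...o...
...v...
.......
2) .......
.......
.......
...o...
..<o...
.......
3) .......
.......
.......
..^o...
..oo...
.......
4) .......
.......
.......
..o>...
..oo...
.......
5) .......
.......
...^...
..o....
..oo...
.......
6) .......
.......
...o>..
..o....
..oo...
.......
7) .......
.......
...oo..
..o.v..
..oo...
.......
8) .......
.......
...oo..
..o<o..
..oo...
.......
9) .......
.......
...^o..
..ooo..
..oo...
.......
10) .......
.......
..<.o..
..ooo..
..oo...
.......
11) .......
..^....
..o.o..
..ooo..
..oo...
.......
12) .......
..o>...
..o.o..
..ooo..
..oo...
.......

east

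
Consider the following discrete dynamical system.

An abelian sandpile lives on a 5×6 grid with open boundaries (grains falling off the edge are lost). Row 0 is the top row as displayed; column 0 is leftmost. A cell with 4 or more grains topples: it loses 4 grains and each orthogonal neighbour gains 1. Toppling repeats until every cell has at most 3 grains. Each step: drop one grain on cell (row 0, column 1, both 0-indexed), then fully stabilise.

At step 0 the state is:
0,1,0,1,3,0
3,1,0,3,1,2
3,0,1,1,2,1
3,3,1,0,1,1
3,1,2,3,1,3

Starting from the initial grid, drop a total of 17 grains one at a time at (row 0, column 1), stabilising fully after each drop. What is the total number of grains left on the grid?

49

step 0: 0,1,0,1,3,0
3,1,0,3,1,2
3,0,1,1,2,1
3,3,1,0,1,1
3,1,2,3,1,3
step 1: 0,2,0,1,3,0
3,1,0,3,1,2
3,0,1,1,2,1
3,3,1,0,1,1
3,1,2,3,1,3
step 2: 0,3,0,1,3,0
3,1,0,3,1,2
3,0,1,1,2,1
3,3,1,0,1,1
3,1,2,3,1,3
step 3: 1,0,1,1,3,0
3,2,0,3,1,2
3,0,1,1,2,1
3,3,1,0,1,1
3,1,2,3,1,3
step 4: 1,1,1,1,3,0
3,2,0,3,1,2
3,0,1,1,2,1
3,3,1,0,1,1
3,1,2,3,1,3
step 5: 1,2,1,1,3,0
3,2,0,3,1,2
3,0,1,1,2,1
3,3,1,0,1,1
3,1,2,3,1,3
step 6: 1,3,1,1,3,0
3,2,0,3,1,2
3,0,1,1,2,1
3,3,1,0,1,1
3,1,2,3,1,3
step 7: 2,0,2,1,3,0
3,3,0,3,1,2
3,0,1,1,2,1
3,3,1,0,1,1
3,1,2,3,1,3
step 8: 2,1,2,1,3,0
3,3,0,3,1,2
3,0,1,1,2,1
3,3,1,0,1,1
3,1,2,3,1,3
step 9: 2,2,2,1,3,0
3,3,0,3,1,2
3,0,1,1,2,1
3,3,1,0,1,1
3,1,2,3,1,3
step 10: 2,3,2,1,3,0
3,3,0,3,1,2
3,0,1,1,2,1
3,3,1,0,1,1
3,1,2,3,1,3
step 11: 0,2,3,1,3,0
2,1,1,3,1,2
1,3,1,1,2,1
2,0,2,0,1,1
0,3,2,3,1,3
step 12: 0,3,3,1,3,0
2,1,1,3,1,2
1,3,1,1,2,1
2,0,2,0,1,1
0,3,2,3,1,3
step 13: 1,1,0,2,3,0
2,2,2,3,1,2
1,3,1,1,2,1
2,0,2,0,1,1
0,3,2,3,1,3
step 14: 1,2,0,2,3,0
2,2,2,3,1,2
1,3,1,1,2,1
2,0,2,0,1,1
0,3,2,3,1,3
step 15: 1,3,0,2,3,0
2,2,2,3,1,2
1,3,1,1,2,1
2,0,2,0,1,1
0,3,2,3,1,3
step 16: 2,0,1,2,3,0
2,3,2,3,1,2
1,3,1,1,2,1
2,0,2,0,1,1
0,3,2,3,1,3
step 17: 2,1,1,2,3,0
2,3,2,3,1,2
1,3,1,1,2,1
2,0,2,0,1,1
0,3,2,3,1,3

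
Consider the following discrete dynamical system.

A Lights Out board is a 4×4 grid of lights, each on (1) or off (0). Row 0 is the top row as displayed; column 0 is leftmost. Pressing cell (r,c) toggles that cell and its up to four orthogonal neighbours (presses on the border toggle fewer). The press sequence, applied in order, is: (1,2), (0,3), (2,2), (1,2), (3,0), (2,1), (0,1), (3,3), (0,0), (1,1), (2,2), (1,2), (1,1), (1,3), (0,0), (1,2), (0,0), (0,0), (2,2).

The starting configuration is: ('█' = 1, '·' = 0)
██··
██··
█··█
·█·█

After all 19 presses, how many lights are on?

5

t=0: ██··
██··
█··█
·█·█
t=1: ███·
█·██
█·██
·█·█
t=2: ██·█
█·█·
█·██
·█·█
t=3: ██·█
█···
██··
·███
t=4: ████
████
███·
·███
t=5: ████
████
·██·
█·██
t=6: ████
█·██
█···
████
t=7: ···█
████
█···
████
t=8: ···█
████
█··█
██··
t=9: ██·█
·███
█··█
██··
t=10: █··█
█··█
██·█
██··
t=11: █··█
█·██
█·█·
███·
t=12: █·██
██··
█···
███·
t=13: ████
··█·
██··
███·
t=14: ███·
···█
██·█
███·
t=15: ··█·
█··█
██·█
███·
t=16: ····
███·
████
███·
t=17: ██··
·██·
████
███·
t=18: ····
███·
████
███·
t=19: ····
██··
█···
██··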